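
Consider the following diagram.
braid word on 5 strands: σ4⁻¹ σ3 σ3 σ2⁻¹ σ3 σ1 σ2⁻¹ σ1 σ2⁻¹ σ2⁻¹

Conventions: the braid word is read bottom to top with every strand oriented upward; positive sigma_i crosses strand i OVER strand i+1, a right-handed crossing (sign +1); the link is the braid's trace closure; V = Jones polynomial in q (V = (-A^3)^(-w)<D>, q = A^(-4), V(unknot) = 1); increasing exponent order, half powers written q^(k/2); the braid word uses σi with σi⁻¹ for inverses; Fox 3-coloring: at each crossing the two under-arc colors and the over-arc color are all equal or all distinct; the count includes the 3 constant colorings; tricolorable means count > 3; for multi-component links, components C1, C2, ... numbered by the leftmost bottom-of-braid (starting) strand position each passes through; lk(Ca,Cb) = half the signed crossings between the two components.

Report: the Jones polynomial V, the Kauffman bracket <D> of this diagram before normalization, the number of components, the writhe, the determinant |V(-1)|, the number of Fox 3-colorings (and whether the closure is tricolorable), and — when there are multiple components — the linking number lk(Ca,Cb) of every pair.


V(q) = q^-4 - 3q^-3 + 5q^-2 - 7q^-1 + 9 - 8q + 7q^2 - 5q^3 + 3q^4 - q^5
bracket: -A^-20 + 3A^-16 - 5A^-12 + 7A^-8 - 8A^-4 + 9 - 7A^4 + 5A^8 - 3A^12 + A^16, w = 0
1 component, writhe 0, over 10 crossings
det 49, colorings 3 of 3^10 — not tricolorable
observation: the span of V is 9, forcing >= 9 crossings in any diagram


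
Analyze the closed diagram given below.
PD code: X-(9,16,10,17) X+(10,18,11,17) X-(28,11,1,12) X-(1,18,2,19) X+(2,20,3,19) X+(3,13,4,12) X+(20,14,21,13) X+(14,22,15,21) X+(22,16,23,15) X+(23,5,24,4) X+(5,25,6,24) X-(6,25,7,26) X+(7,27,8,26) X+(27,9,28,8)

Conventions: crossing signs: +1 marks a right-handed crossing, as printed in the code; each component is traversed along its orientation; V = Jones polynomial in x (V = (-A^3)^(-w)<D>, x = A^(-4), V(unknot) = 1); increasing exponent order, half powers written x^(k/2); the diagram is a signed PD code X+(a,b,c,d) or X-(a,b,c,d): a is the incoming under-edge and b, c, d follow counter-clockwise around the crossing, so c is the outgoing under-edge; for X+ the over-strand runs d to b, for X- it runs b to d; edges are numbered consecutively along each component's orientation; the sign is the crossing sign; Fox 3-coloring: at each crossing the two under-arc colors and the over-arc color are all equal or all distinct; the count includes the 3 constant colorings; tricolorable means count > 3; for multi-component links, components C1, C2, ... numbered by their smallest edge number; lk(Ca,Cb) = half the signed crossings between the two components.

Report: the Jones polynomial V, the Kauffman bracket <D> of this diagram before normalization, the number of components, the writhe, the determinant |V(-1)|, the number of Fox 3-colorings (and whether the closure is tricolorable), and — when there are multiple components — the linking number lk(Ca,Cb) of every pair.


V = x^2 + 2x^4 - 2x^5 + x^6 - 2x^7 + x^8
<D> = A^-14 - 2A^-10 + A^-6 - 2A^-2 + 2A^2 + A^10 (w = +6)
1 component over 14 crossings, w = +6
27 Fox colorings among 3^14, |V(-1)| = 9: tricolorable
why: |V(-1)| = 9: so tricolorable, since 3 divides 9


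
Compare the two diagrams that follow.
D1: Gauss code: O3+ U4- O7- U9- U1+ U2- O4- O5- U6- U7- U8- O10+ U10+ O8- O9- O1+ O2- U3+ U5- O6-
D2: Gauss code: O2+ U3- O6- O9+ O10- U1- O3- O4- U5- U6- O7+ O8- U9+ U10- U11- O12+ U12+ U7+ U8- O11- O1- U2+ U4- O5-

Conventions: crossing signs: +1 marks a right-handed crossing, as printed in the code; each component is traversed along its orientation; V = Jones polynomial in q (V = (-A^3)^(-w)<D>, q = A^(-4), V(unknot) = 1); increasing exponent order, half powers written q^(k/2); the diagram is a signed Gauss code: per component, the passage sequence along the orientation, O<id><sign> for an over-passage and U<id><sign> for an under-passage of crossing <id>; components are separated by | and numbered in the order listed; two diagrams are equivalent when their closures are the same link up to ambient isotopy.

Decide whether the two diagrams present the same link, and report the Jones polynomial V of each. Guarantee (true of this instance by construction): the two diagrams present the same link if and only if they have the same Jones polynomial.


equivalent: yes
V(D1) = -q^-6 + q^-5 - q^-4 + 2q^-3 - q^-2 + q^-1  (w -4, c 10, <D> = A^-8 - A^-4 + 2 - A^4 + A^8 - A^12)
V(D2) = -q^-6 + q^-5 - q^-4 + 2q^-3 - q^-2 + q^-1  [12 crossings, <D> = A^-8 - A^-4 + 2 - A^4 + A^8 - A^12, w = -4]
key observation: Reidemeister moves carry D1 (10 crossings) to D2 (12)


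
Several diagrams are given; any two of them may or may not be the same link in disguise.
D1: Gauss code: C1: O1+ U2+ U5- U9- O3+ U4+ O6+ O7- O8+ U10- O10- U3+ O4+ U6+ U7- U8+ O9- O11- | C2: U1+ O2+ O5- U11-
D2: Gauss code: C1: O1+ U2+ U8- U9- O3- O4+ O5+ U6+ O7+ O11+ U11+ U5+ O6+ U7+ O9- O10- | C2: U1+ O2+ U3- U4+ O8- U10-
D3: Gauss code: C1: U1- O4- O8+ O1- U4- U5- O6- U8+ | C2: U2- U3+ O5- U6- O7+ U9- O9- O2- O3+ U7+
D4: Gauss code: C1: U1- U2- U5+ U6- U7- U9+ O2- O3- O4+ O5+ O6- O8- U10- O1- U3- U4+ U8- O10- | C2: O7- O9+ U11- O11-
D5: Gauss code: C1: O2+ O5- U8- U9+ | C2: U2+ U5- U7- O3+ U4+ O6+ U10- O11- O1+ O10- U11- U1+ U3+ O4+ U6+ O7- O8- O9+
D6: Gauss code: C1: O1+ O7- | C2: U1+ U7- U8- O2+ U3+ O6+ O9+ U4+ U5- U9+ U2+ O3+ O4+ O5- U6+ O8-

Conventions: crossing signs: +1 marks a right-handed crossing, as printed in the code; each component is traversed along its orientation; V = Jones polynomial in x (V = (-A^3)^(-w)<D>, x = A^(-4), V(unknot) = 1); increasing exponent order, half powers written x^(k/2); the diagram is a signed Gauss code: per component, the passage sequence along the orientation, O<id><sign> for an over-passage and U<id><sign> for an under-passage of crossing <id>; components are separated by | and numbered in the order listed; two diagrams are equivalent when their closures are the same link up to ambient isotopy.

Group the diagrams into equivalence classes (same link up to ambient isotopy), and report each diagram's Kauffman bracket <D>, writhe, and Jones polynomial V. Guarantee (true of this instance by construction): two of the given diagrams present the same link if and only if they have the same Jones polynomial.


grouping into links: {D1, D2, D5, D6} | {D3} | {D4}
V(D1) = -x^(1/2) - x^(3/2) - x^(5/2) + x^(9/2)  (w +1, c 11, <D> = -A^-15 + A^-7 + A^-3 + A)
V(D2) = -x^(1/2) - x^(3/2) - x^(5/2) + x^(9/2)  (w +3, c 11, <D> = -A^-9 + A^-1 + A^3 + A^7)
V(D3) = -x^(-5/2) - x^(-1/2)  [9 crossings, <D> = A^-7 + A, w = -3]
V(D4) = x^(-9/2) - x^(-5/2) - x^(-3/2) - x^(-1/2)  (w -5, c 11, <D> = A^-13 + A^-9 + A^-5 - A^3)
V(D5) = -x^(1/2) - x^(3/2) - x^(5/2) + x^(9/2)  [11 crossings, <D> = -A^-15 + A^-7 + A^-3 + A, w = +1]
V(D6) = -x^(1/2) - x^(3/2) - x^(5/2) + x^(9/2)  [9 crossings, <D> = -A^-9 + A^-1 + A^3 + A^7, w = +3]
why: V(x) takes 3 values over 6 diagrams, fixing the grouping


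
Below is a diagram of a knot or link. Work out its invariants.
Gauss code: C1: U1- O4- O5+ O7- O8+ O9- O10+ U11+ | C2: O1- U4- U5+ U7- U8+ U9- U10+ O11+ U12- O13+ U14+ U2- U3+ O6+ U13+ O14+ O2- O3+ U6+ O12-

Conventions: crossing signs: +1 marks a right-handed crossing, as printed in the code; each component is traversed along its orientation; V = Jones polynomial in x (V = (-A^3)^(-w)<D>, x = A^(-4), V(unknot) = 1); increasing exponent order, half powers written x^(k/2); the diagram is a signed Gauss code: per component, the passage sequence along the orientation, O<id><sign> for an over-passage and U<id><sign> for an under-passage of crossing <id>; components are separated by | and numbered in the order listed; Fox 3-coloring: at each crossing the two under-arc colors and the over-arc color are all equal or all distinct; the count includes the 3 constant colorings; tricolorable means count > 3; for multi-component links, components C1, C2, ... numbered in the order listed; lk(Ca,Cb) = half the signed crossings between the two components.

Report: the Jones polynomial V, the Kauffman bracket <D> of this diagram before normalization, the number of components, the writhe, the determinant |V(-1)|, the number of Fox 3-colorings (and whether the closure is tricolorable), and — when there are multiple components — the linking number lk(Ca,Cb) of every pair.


V = -x^(1/2) - x^(3/2) - x^(5/2) + x^(9/2)
<D> = A^-12 - A^-4 - 1 - A^4 (w = +2)
2 components over 14 crossings, w = +2
lk(C1,C2): 0
27 Fox colorings among 3^14, |V(-1)| = 0: tricolorable
why: span 4 respects span(V) <= c + mu - 1 = 15 for this 2-component diagram


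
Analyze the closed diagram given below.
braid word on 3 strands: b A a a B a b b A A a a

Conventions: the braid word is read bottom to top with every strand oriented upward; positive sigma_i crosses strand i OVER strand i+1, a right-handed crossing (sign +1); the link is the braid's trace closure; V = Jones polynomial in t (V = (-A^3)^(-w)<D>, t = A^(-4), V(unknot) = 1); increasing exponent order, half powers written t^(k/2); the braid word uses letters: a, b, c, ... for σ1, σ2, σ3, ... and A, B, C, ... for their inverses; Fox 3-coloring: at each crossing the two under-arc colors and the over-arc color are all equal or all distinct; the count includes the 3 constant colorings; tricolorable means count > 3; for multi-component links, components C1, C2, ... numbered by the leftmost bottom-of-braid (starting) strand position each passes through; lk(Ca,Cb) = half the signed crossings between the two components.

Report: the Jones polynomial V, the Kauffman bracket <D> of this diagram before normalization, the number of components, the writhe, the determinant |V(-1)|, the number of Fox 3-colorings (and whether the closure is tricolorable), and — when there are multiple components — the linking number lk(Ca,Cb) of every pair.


V = t - t^2 + 2t^3 - t^4 + t^5 - t^6
<D> = -A^-12 + A^-8 - A^-4 + 2 - A^4 + A^8 (w = +4)
1 component over 12 crossings, w = +4
3 Fox colorings among 3^12, |V(-1)| = 7: not tricolorable
why: |V(-1)| = 7: so not tricolorable, since 3 does not divide 7


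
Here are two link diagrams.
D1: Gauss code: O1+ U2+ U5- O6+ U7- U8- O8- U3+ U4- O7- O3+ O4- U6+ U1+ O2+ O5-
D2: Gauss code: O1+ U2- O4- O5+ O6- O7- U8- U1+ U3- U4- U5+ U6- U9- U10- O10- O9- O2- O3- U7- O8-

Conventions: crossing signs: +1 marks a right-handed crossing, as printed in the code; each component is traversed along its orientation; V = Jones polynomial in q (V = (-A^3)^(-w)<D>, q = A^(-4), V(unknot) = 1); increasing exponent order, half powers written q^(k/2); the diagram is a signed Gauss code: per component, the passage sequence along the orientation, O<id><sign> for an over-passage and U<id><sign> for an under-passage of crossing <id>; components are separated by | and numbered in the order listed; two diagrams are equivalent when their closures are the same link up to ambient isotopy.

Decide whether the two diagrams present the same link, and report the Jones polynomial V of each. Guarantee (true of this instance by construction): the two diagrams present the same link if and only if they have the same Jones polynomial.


equivalent: no
D1 (bracket 1; 8 crossings at w = 0): V = 1
V(D2) = -q^-4 + q^-3 + q^-1  [10 crossings, <D> = A^-14 + A^-6 - A^-2, w = -6]
observation: comparing 2 Jones polynomials yields 2 groups


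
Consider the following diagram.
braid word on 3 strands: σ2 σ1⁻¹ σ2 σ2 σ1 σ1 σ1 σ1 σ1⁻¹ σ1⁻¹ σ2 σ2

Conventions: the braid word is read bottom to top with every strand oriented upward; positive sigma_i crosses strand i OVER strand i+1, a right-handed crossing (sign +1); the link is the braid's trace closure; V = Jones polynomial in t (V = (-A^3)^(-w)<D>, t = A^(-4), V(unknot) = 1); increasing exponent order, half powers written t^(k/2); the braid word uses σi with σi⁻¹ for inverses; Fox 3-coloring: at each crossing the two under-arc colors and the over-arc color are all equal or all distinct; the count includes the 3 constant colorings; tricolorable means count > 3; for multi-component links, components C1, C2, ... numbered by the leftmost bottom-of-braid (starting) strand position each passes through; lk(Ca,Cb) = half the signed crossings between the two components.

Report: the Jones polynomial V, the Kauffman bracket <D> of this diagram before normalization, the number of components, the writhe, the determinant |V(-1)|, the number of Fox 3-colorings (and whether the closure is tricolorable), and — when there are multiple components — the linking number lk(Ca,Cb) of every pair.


Jones polynomial: V(t) = t^2 - t^3 + 3t^4 - 3t^5 + 3t^6 - 3t^7 + 2t^8 - t^9
<D> = -A^-18 + 2A^-14 - 3A^-10 + 3A^-6 - 3A^-2 + 3A^2 - A^6 + A^10; writhe +6
components 1, writhe +6 (12 crossings)
3-colorings: 3 of 3^12, det 17 — not tricolorable
note: |V(-1)| = 17: so not tricolorable, since 3 does not divide 17


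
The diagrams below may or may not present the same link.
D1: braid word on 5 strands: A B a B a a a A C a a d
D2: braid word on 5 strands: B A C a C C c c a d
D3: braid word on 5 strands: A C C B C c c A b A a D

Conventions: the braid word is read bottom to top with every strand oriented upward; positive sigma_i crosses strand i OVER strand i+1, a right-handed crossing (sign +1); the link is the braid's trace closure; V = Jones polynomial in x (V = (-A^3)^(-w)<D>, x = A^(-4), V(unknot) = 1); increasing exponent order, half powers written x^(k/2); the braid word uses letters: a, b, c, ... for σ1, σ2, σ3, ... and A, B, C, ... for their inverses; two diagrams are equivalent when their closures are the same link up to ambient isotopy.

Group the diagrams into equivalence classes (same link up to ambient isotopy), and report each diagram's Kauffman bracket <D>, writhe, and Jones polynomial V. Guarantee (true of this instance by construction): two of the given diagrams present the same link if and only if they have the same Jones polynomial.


grouping into links: {D1} | {D2} | {D3}
V(D1) = x^-1 - 1 + 2x - 2x^2 + 2x^3 - 2x^4 + x^5  (w +2, c 12, <D> = A^-14 - 2A^-10 + 2A^-6 - 2A^-2 + 2A^2 - A^6 + A^10)
V(D2) = 1  [10 crossings, <D> = 1, w = 0]
D3 (bracket A^-8 + 1 - A^4; 12 crossings at w = -4): V = -x^-4 + x^-3 + x^-1
why: 3 classes among 3 diagrams; unequal V(x) rules out equality


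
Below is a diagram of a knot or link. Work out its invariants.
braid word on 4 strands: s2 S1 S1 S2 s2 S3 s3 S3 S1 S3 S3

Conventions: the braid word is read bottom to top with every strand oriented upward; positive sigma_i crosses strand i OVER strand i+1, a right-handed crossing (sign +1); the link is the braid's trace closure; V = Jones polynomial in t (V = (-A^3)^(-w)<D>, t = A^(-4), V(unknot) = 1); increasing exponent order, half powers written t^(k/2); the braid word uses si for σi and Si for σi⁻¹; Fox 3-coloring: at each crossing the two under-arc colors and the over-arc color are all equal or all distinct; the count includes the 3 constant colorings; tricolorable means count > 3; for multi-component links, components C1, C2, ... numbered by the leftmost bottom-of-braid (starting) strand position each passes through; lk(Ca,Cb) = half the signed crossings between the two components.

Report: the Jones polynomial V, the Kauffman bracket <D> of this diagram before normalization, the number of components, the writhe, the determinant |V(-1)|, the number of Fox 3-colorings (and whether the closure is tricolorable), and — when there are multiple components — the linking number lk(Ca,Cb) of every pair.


V(t) = t^-8 - 2t^-7 + t^-6 - 2t^-5 + 2t^-4 + t^-2
bracket: -A^-7 - 2A + 2A^5 - A^9 + 2A^13 - A^17, w = -5
1 component, writhe -5, over 11 crossings
det 9, colorings 27 of 3^11 — tricolorable
observation: inverse pairs cancel, leaving σ2 σ1⁻¹ σ1⁻¹ σ3⁻¹ σ1⁻¹ σ3⁻¹ σ3⁻¹


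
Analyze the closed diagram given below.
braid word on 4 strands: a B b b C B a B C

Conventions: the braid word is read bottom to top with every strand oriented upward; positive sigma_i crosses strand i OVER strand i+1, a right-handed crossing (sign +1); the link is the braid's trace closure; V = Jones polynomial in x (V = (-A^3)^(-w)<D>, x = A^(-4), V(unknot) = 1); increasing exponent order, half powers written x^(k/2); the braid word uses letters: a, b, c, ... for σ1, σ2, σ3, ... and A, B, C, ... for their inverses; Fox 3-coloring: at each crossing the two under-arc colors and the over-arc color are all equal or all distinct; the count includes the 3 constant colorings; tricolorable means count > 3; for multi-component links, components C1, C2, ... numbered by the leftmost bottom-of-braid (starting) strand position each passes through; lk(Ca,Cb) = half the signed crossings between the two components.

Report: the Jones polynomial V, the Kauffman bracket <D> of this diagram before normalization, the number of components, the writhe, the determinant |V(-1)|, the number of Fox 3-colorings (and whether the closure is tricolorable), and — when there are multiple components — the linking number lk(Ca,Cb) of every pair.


Jones polynomial: V(x) = x^-4 - x^-3 + x^-2 - 2x^-1 + 2 - x + x^2
<D> = -A^-11 + A^-7 - 2A^-3 + 2A - A^5 + A^9 - A^13; writhe -1
components 1, writhe -1 (9 crossings)
3-colorings: 9 of 3^9, det 9 — tricolorable
note: free reduction leaves σ1 σ2 σ3⁻¹ σ2⁻¹ σ1 σ2⁻¹ σ3⁻¹ of the original 9 letters


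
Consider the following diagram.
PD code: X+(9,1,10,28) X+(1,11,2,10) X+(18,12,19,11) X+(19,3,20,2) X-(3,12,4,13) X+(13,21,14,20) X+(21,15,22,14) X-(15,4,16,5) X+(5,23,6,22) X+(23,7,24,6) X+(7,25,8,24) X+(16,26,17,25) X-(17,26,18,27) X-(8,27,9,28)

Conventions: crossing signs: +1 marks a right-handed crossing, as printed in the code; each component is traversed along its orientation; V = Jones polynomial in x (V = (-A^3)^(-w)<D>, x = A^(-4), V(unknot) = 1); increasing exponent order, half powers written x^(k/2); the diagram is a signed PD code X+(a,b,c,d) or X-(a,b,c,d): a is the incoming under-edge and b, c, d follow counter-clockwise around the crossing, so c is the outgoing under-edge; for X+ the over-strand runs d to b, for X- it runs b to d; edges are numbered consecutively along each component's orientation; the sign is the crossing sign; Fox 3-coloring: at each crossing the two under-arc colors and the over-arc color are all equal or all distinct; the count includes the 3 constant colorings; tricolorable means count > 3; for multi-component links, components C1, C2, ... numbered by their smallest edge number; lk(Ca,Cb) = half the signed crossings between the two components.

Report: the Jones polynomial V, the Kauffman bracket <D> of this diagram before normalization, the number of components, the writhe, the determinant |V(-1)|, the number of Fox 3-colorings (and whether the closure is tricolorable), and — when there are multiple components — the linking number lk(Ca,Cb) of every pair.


Jones polynomial: V(x) = x^2 + 2x^4 - 2x^5 + x^6 - 2x^7 + x^8
<D> = A^-14 - 2A^-10 + A^-6 - 2A^-2 + 2A^2 + A^10; writhe +6
components 1, writhe +6 (14 crossings)
3-colorings: 27 of 3^14, det 9 — tricolorable
note: w = +6 (over 14 crossings) is diagram-only; (-A^3)^(-6) removes it from V


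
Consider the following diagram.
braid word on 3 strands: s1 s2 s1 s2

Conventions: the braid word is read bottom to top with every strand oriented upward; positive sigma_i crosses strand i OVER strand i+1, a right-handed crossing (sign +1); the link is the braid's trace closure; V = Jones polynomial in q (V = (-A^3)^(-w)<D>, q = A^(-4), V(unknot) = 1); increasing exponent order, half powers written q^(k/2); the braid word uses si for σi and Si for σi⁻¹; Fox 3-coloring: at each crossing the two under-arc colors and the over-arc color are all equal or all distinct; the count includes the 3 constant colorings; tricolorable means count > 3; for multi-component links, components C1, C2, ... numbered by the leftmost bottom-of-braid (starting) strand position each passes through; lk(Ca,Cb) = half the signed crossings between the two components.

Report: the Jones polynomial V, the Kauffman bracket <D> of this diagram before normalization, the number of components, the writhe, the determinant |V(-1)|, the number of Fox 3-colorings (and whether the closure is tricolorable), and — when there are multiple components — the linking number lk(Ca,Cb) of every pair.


V(q) = q + q^3 - q^4
bracket: -A^-4 + 1 + A^8, w = +4
1 component, writhe +4, over 4 crossings
det 3, colorings 9 of 3^4 — tricolorable
observation: w = +4 (over 4 crossings) is diagram-only; (-A^3)^(-4) removes it from V


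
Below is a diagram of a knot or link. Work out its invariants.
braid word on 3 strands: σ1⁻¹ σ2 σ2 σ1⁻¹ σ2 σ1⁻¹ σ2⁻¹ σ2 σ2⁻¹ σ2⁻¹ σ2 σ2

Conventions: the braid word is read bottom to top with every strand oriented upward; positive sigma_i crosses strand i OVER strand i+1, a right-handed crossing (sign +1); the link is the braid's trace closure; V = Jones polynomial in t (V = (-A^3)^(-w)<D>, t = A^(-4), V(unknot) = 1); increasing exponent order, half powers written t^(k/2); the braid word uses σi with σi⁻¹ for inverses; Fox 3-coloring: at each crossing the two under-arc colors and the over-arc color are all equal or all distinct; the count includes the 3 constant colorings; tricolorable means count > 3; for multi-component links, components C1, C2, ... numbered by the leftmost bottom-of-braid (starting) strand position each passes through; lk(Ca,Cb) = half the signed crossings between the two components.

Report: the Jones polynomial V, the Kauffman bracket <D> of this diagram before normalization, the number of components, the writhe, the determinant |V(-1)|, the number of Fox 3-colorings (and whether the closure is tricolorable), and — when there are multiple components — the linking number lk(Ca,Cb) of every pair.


V = -t^-3 + 2t^-2 - 2t^-1 + 3 - 2t + 2t^2 - t^3
<D> = -A^-12 + 2A^-8 - 2A^-4 + 3 - 2A^4 + 2A^8 - A^12 (w = 0)
1 component over 12 crossings, w = 0
3 Fox colorings among 3^12, |V(-1)| = 13: not tricolorable
why: the span of V is 6, forcing >= 6 crossings in any diagram


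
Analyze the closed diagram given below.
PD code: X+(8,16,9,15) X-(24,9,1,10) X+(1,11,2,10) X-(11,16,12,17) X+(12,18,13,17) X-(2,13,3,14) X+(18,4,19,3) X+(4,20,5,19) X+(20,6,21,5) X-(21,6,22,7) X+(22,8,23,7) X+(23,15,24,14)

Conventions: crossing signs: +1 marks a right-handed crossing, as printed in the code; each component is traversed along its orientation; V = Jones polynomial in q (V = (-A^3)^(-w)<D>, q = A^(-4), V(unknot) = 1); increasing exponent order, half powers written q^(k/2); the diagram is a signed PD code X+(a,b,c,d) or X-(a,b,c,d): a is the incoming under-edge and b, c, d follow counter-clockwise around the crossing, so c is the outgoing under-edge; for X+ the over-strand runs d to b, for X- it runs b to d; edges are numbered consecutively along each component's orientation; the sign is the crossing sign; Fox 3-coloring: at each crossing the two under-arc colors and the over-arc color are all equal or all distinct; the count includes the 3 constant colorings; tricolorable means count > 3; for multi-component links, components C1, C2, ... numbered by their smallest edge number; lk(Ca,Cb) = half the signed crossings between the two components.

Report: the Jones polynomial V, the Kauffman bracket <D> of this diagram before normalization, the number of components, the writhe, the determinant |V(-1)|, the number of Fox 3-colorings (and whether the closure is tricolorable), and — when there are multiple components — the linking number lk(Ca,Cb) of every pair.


V(q) = q + q^3 - q^4
bracket: -A^-4 + 1 + A^8, w = +4
1 component, writhe +4, over 12 crossings
det 3, colorings 9 of 3^12 — tricolorable
observation: the span of V is 3, forcing >= 3 crossings in any diagram


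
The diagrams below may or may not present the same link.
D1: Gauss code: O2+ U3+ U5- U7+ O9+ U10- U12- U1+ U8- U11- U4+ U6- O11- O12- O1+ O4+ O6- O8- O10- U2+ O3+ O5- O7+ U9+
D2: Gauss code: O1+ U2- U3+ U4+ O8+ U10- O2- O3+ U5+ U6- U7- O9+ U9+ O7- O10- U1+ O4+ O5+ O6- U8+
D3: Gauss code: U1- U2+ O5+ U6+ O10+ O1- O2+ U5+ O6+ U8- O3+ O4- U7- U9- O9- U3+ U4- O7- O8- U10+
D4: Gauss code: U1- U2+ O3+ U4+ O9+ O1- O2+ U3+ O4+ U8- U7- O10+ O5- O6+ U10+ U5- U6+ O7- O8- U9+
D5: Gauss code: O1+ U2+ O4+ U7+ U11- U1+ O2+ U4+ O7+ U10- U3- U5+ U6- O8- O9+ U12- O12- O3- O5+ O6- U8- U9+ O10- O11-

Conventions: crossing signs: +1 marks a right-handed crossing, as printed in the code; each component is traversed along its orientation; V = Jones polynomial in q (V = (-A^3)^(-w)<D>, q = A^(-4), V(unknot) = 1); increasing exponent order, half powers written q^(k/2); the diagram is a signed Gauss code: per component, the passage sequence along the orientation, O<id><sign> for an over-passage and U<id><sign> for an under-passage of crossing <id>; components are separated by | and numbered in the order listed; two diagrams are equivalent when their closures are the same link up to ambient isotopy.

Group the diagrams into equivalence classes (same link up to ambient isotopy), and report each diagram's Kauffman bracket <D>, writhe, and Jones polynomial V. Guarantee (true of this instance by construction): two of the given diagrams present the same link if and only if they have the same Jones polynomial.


grouping into links: {D1, D2, D3, D4, D5}
V(D1) = q + q^3 - q^4  (w 0, c 12, <D> = -A^-16 + A^-12 + A^-4)
D2 (bracket -A^-10 + A^-6 + A^2; 10 crossings at w = +2): V = q + q^3 - q^4
D3 (bracket -A^-16 + A^-12 + A^-4; 10 crossings at w = 0): V = q + q^3 - q^4
D4 (bracket -A^-10 + A^-6 + A^2; 10 crossings at w = +2): V = q + q^3 - q^4
D5 (bracket -A^-16 + A^-12 + A^-4; 12 crossings at w = 0): V = q + q^3 - q^4
why: all 5 diagrams share one V(q), hence one class


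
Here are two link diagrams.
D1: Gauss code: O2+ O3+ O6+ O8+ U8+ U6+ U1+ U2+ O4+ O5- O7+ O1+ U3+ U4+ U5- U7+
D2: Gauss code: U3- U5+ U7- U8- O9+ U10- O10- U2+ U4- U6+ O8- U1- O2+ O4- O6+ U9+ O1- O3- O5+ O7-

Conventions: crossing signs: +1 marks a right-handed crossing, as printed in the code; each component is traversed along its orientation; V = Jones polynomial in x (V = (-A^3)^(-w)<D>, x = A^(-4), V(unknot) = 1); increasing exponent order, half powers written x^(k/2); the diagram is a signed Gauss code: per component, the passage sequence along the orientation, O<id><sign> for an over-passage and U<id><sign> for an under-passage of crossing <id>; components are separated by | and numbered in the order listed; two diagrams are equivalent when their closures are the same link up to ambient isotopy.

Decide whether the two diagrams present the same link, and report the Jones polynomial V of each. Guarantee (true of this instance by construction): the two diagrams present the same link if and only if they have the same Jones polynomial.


same link: no
V(D1) = x + x^3 - x^4  [8 crossings, <D> = -A^2 + A^6 + A^14, w = +6]
V(D2) = x^-2 - x^-1 + 1 - x + x^2  (w -2, c 10, <D> = A^-14 - A^-10 + A^-6 - A^-2 + A^2)
note: V(x) takes 2 values over 2 diagrams, fixing the grouping


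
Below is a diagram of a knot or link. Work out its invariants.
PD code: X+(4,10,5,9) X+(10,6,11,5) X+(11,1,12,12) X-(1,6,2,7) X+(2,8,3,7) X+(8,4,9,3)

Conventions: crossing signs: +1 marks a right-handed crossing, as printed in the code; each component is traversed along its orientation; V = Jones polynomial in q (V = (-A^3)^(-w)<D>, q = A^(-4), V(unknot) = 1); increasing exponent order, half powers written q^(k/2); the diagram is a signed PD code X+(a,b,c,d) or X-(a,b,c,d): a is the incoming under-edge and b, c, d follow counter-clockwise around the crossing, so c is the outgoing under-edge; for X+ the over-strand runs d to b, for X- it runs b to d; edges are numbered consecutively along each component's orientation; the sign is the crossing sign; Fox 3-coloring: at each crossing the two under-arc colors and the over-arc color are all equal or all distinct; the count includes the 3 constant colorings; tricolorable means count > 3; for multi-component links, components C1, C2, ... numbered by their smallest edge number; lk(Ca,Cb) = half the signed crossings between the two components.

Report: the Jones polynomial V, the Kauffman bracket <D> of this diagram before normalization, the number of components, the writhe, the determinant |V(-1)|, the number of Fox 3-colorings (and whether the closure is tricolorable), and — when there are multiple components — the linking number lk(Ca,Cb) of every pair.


Jones polynomial: V(q) = q + q^3 - q^4
<D> = -A^-4 + 1 + A^8; writhe +4
components 1, writhe +4 (6 crossings)
3-colorings: 9 of 3^6, det 3 — tricolorable
note: the span of V is 3, forcing >= 3 crossings in any diagram


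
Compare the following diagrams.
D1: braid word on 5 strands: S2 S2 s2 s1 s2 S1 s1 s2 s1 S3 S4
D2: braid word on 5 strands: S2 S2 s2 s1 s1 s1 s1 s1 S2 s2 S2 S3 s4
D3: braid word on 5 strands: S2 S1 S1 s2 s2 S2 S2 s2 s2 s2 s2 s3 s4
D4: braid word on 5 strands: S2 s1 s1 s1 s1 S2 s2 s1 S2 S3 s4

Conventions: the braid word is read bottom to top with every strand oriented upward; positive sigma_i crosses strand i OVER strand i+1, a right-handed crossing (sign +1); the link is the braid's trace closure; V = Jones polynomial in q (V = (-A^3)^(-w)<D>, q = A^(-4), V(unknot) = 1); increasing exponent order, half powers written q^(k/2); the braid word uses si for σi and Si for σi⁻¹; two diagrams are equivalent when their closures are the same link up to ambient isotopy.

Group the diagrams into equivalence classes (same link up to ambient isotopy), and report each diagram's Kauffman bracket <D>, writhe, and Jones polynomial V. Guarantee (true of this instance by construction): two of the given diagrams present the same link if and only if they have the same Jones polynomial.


equivalence classes: {D1} | {D2, D4} | {D3}
D1 (bracket A^-15 + A^-7 - A^-3 + A; 11 crossings at w = +1): V = -q^(1/2) + q^(3/2) - q^(5/2) - q^(9/2)
D2 (bracket -A^-17 + A^-13 - 2A^-9 + 2A^-5 - A^-1 + 2A^3 + A^11; 13 crossings at w = +3): V = -q^(-1/2) - 2q^(3/2) + q^(5/2) - 2q^(7/2) + 2q^(9/2) - q^(11/2) + q^(13/2)
V(D3) = -q^(-3/2) - 2q^(1/2) + q^(3/2) - q^(5/2) + q^(7/2)  [13 crossings, <D> = -A^-5 + A^-1 - A^3 + 2A^7 + A^15, w = +3]
V(D4) = -q^(-1/2) - 2q^(3/2) + q^(5/2) - 2q^(7/2) + 2q^(9/2) - q^(11/2) + q^(13/2)  (w +3, c 11, <D> = -A^-17 + A^-13 - 2A^-9 + 2A^-5 - A^-1 + 2A^3 + A^11)
key observation: 3 values of V(q) split the 4 diagrams


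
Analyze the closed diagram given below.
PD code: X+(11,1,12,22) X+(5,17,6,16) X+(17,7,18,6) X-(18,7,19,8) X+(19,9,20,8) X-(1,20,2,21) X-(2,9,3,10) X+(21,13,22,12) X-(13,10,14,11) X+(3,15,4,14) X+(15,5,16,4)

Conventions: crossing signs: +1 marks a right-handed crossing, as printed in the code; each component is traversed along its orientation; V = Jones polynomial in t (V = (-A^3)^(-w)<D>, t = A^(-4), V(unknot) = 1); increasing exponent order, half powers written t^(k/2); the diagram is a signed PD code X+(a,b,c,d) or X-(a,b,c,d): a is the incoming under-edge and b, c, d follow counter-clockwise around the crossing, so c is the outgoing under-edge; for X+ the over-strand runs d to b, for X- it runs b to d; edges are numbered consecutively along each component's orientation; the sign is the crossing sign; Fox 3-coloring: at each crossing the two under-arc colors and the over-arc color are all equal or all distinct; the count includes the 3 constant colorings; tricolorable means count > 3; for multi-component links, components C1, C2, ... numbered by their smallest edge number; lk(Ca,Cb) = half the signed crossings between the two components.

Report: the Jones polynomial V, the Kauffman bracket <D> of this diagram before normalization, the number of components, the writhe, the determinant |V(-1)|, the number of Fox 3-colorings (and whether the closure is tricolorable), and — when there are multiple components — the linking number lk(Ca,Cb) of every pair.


V(t) = t - t^2 + 2t^3 - t^4 + t^5 - t^6
bracket: A^-15 - A^-11 + A^-7 - 2A^-3 + A - A^5, w = +3
1 component, writhe +3, over 11 crossings
det 7, colorings 3 of 3^11 — not tricolorable
observation: det 7 = |V(-1)|; not divisible by 3, so not tricolorable


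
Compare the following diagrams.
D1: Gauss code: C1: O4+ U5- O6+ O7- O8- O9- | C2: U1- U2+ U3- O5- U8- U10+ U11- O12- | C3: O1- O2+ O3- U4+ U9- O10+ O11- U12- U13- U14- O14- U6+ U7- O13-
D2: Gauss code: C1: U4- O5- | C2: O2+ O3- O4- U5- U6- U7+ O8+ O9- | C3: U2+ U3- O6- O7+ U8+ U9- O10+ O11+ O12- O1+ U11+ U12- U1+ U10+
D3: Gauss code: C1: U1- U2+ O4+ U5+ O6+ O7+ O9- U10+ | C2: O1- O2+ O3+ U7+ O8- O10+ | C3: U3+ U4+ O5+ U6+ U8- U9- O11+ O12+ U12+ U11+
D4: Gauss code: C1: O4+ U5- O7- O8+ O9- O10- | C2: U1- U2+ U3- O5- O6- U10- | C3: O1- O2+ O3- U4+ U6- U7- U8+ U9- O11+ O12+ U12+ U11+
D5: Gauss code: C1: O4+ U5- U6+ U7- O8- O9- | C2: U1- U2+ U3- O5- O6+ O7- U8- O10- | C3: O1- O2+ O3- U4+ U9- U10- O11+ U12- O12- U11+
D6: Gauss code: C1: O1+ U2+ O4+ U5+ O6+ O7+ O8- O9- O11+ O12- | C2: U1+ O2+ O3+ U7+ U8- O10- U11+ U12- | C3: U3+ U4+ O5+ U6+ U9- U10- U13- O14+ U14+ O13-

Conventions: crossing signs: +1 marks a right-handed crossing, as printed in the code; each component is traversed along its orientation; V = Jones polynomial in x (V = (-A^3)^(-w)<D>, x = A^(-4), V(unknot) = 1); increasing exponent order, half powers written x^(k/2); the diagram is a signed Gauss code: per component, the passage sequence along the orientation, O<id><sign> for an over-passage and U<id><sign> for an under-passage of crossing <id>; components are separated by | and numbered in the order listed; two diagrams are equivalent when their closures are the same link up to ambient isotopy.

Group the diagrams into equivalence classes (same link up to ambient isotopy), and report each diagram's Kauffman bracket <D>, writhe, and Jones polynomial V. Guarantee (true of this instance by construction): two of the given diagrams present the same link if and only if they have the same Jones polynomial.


classes: {D1, D4, D5} | {D2} | {D3, D6}
V(D1) = x^-5 + 2x^-3 + x^-1  [14 crossings, <D> = A^-14 + 2A^-6 + A^2, w = -6]
V(D2) = x^-3 + x^-2 + x^-1 + 1  (w 0, c 12, <D> = 1 + A^4 + A^8 + A^12)
V(D3) = x + 2x^3 + x^5  (w +6, c 12, <D> = A^-2 + 2A^6 + A^14)
V(D4) = x^-5 + 2x^-3 + x^-1  (w -2, c 12, <D> = A^-2 + 2A^6 + A^14)
V(D5) = x^-5 + 2x^-3 + x^-1  (w -4, c 12, <D> = A^-8 + 2 + A^8)
V(D6) = x + 2x^3 + x^5  [14 crossings, <D> = A^-8 + 2 + A^8, w = +4]
note: comparing 6 Jones polynomials yields 3 groups


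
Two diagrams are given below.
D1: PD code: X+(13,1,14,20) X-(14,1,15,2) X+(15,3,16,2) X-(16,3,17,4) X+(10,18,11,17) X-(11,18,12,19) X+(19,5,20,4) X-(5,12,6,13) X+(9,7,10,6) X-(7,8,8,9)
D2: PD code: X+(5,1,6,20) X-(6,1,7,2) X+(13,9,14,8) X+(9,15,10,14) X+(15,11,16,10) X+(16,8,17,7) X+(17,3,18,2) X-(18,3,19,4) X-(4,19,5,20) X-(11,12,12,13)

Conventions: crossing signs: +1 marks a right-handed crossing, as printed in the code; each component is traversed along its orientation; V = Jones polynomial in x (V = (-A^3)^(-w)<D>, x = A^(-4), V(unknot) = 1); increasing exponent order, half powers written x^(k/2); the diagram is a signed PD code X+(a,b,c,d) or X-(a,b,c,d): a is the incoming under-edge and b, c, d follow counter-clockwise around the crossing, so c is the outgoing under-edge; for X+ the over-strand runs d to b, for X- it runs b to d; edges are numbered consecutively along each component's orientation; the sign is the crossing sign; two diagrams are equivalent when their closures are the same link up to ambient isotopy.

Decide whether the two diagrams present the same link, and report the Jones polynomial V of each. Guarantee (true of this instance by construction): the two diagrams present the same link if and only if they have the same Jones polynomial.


equivalent: no
V(D1) = 1  (w 0, c 10, <D> = 1)
V(D2) = x + x^3 - x^4  [10 crossings, <D> = -A^-10 + A^-6 + A^2, w = +2]
key observation: 2 classes among 2 diagrams; unequal V(x) rules out equality


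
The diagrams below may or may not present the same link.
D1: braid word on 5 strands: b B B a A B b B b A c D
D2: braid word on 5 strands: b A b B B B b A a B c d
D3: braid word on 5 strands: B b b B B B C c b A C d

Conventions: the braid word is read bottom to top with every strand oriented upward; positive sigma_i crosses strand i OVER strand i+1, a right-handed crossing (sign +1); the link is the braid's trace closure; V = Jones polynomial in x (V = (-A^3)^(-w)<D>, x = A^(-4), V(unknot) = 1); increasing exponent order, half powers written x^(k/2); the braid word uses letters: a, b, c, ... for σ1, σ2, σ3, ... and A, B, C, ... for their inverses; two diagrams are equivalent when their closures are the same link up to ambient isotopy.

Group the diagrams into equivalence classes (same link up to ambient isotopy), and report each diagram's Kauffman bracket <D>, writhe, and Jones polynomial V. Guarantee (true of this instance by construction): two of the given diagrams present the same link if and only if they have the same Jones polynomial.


equivalence classes: {D1, D2, D3}
D1 (bracket A^-6; 12 crossings at w = -2): V = 1
V(D2) = 1  [12 crossings, <D> = 1, w = 0]
D3 (bracket A^-6; 12 crossings at w = -2): V = 1
key observation: all 3 diagrams share one V(x), hence one class


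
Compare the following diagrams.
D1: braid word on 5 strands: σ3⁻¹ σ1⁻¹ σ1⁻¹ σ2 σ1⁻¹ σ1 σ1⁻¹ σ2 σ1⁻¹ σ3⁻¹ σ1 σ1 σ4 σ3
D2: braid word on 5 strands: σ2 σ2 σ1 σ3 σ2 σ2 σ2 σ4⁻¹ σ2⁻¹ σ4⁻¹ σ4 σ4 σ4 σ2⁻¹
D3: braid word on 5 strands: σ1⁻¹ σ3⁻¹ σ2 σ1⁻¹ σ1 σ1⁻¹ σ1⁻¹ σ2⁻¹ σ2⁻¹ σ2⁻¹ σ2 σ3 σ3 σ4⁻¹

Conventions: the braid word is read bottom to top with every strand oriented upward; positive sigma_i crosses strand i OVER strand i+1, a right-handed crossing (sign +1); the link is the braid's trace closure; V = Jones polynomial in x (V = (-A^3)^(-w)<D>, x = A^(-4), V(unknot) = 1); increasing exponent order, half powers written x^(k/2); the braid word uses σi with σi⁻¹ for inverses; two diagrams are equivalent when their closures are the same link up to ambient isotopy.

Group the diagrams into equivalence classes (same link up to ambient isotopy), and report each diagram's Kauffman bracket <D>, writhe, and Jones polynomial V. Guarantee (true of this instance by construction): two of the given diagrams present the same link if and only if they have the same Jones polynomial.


grouping into links: {D1} | {D2} | {D3}
V(D1) = x^-2 - x^-1 + 1 - x + x^2  (w 0, c 14, <D> = A^-8 - A^-4 + 1 - A^4 + A^8)
V(D2) = x + x^3 - x^4  (w +6, c 14, <D> = -A^2 + A^6 + A^14)
D3 (bracket A^-8 - A^-4 + 2 - A^4 + A^8 - A^12; 14 crossings at w = -4): V = -x^-6 + x^-5 - x^-4 + 2x^-3 - x^-2 + x^-1
why: comparing 3 Jones polynomials yields 3 groups


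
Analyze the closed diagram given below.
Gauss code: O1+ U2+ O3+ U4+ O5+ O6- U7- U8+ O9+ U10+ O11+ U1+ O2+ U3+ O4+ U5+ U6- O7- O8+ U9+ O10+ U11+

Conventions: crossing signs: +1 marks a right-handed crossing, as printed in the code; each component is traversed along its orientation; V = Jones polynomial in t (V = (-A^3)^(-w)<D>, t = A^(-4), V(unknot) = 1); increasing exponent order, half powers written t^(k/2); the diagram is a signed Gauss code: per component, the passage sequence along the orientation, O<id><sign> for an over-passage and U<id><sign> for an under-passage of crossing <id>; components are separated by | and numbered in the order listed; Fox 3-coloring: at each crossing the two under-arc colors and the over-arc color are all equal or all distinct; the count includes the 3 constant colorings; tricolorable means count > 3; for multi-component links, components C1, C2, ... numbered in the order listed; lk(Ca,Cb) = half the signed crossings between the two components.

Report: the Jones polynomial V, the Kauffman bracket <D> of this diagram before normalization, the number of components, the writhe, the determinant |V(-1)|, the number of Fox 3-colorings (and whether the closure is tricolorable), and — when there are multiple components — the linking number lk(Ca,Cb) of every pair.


Jones polynomial: V(t) = t^3 + t^5 - t^6 + t^7 - t^8 + t^9 - t^10
<D> = A^-19 - A^-15 + A^-11 - A^-7 + A^-3 - A - A^9; writhe +7
components 1, writhe +7 (11 crossings)
3-colorings: 3 of 3^11, det 7 — not tricolorable
note: w = +7 (over 11 crossings) is diagram-only; (-A^3)^(-7) removes it from V
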